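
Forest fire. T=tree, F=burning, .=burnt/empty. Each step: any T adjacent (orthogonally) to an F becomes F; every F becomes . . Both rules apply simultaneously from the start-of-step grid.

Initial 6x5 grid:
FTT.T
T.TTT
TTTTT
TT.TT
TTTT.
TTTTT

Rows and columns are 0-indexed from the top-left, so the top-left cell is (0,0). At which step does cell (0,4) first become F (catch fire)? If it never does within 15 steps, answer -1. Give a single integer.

Step 1: cell (0,4)='T' (+2 fires, +1 burnt)
Step 2: cell (0,4)='T' (+2 fires, +2 burnt)
Step 3: cell (0,4)='T' (+3 fires, +2 burnt)
Step 4: cell (0,4)='T' (+4 fires, +3 burnt)
Step 5: cell (0,4)='T' (+4 fires, +4 burnt)
Step 6: cell (0,4)='F' (+5 fires, +4 burnt)
  -> target ignites at step 6
Step 7: cell (0,4)='.' (+3 fires, +5 burnt)
Step 8: cell (0,4)='.' (+1 fires, +3 burnt)
Step 9: cell (0,4)='.' (+1 fires, +1 burnt)
Step 10: cell (0,4)='.' (+0 fires, +1 burnt)
  fire out at step 10

6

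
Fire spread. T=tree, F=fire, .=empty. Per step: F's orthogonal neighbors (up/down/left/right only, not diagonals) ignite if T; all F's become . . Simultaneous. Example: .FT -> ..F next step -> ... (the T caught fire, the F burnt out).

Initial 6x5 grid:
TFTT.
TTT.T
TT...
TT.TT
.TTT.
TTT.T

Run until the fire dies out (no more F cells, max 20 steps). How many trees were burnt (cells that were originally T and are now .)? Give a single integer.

Step 1: +3 fires, +1 burnt (F count now 3)
Step 2: +4 fires, +3 burnt (F count now 4)
Step 3: +2 fires, +4 burnt (F count now 2)
Step 4: +2 fires, +2 burnt (F count now 2)
Step 5: +2 fires, +2 burnt (F count now 2)
Step 6: +3 fires, +2 burnt (F count now 3)
Step 7: +1 fires, +3 burnt (F count now 1)
Step 8: +1 fires, +1 burnt (F count now 1)
Step 9: +0 fires, +1 burnt (F count now 0)
Fire out after step 9
Initially T: 20, now '.': 28
Total burnt (originally-T cells now '.'): 18

Answer: 18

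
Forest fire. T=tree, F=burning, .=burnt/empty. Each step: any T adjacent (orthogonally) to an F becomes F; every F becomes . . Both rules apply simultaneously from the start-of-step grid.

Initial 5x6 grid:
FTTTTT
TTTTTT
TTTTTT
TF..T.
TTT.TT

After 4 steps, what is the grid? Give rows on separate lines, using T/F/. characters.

Step 1: 5 trees catch fire, 2 burn out
  .FTTTT
  FTTTTT
  TFTTTT
  F...T.
  TFT.TT
Step 2: 6 trees catch fire, 5 burn out
  ..FTTT
  .FTTTT
  F.FTTT
  ....T.
  F.F.TT
Step 3: 3 trees catch fire, 6 burn out
  ...FTT
  ..FTTT
  ...FTT
  ....T.
  ....TT
Step 4: 3 trees catch fire, 3 burn out
  ....FT
  ...FTT
  ....FT
  ....T.
  ....TT

....FT
...FTT
....FT
....T.
....TT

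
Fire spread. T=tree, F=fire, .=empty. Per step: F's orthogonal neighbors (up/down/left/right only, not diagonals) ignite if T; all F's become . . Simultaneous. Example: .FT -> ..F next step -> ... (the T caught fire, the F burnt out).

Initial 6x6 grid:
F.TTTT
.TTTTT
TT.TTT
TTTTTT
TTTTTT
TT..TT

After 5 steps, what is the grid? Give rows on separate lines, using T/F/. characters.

Step 1: 0 trees catch fire, 1 burn out
  ..TTTT
  .TTTTT
  TT.TTT
  TTTTTT
  TTTTTT
  TT..TT
Step 2: 0 trees catch fire, 0 burn out
  ..TTTT
  .TTTTT
  TT.TTT
  TTTTTT
  TTTTTT
  TT..TT
Step 3: 0 trees catch fire, 0 burn out
  ..TTTT
  .TTTTT
  TT.TTT
  TTTTTT
  TTTTTT
  TT..TT
Step 4: 0 trees catch fire, 0 burn out
  ..TTTT
  .TTTTT
  TT.TTT
  TTTTTT
  TTTTTT
  TT..TT
Step 5: 0 trees catch fire, 0 burn out
  ..TTTT
  .TTTTT
  TT.TTT
  TTTTTT
  TTTTTT
  TT..TT

..TTTT
.TTTTT
TT.TTT
TTTTTT
TTTTTT
TT..TT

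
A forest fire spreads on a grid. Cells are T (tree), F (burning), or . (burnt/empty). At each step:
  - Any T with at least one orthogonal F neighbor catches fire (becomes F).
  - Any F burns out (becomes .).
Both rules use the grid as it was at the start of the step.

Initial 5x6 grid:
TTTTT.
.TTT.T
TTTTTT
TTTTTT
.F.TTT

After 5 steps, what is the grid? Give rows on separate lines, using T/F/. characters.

Step 1: 1 trees catch fire, 1 burn out
  TTTTT.
  .TTT.T
  TTTTTT
  TFTTTT
  ...TTT
Step 2: 3 trees catch fire, 1 burn out
  TTTTT.
  .TTT.T
  TFTTTT
  F.FTTT
  ...TTT
Step 3: 4 trees catch fire, 3 burn out
  TTTTT.
  .FTT.T
  F.FTTT
  ...FTT
  ...TTT
Step 4: 5 trees catch fire, 4 burn out
  TFTTT.
  ..FT.T
  ...FTT
  ....FT
  ...FTT
Step 5: 6 trees catch fire, 5 burn out
  F.FTT.
  ...F.T
  ....FT
  .....F
  ....FT

F.FTT.
...F.T
....FT
.....F
....FT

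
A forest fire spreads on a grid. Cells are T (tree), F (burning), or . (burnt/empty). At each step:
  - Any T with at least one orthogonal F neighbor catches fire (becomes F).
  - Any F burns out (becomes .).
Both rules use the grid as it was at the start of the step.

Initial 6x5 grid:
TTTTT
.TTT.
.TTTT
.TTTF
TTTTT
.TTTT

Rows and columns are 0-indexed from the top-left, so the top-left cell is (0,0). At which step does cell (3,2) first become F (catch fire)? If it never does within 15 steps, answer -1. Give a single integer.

Step 1: cell (3,2)='T' (+3 fires, +1 burnt)
Step 2: cell (3,2)='F' (+4 fires, +3 burnt)
  -> target ignites at step 2
Step 3: cell (3,2)='.' (+5 fires, +4 burnt)
Step 4: cell (3,2)='.' (+5 fires, +5 burnt)
Step 5: cell (3,2)='.' (+5 fires, +5 burnt)
Step 6: cell (3,2)='.' (+1 fires, +5 burnt)
Step 7: cell (3,2)='.' (+1 fires, +1 burnt)
Step 8: cell (3,2)='.' (+0 fires, +1 burnt)
  fire out at step 8

2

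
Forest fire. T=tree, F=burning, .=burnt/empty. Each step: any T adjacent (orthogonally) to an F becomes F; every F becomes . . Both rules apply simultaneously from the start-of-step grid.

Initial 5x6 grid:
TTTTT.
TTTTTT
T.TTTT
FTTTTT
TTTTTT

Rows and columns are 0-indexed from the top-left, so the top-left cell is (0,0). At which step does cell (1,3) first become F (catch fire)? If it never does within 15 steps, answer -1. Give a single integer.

Step 1: cell (1,3)='T' (+3 fires, +1 burnt)
Step 2: cell (1,3)='T' (+3 fires, +3 burnt)
Step 3: cell (1,3)='T' (+5 fires, +3 burnt)
Step 4: cell (1,3)='T' (+5 fires, +5 burnt)
Step 5: cell (1,3)='F' (+5 fires, +5 burnt)
  -> target ignites at step 5
Step 6: cell (1,3)='.' (+4 fires, +5 burnt)
Step 7: cell (1,3)='.' (+2 fires, +4 burnt)
Step 8: cell (1,3)='.' (+0 fires, +2 burnt)
  fire out at step 8

5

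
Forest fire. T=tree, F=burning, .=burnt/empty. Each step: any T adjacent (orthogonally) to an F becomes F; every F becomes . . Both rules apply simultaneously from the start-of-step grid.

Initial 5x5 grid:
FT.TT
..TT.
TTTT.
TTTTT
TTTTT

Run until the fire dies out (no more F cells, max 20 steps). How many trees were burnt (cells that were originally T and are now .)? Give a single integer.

Answer: 1

Derivation:
Step 1: +1 fires, +1 burnt (F count now 1)
Step 2: +0 fires, +1 burnt (F count now 0)
Fire out after step 2
Initially T: 19, now '.': 7
Total burnt (originally-T cells now '.'): 1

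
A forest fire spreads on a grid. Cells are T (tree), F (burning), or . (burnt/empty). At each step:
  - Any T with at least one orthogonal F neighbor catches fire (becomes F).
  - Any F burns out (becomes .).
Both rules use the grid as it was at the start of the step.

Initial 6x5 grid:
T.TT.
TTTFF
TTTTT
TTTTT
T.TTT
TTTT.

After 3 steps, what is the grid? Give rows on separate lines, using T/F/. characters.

Step 1: 4 trees catch fire, 2 burn out
  T.TF.
  TTF..
  TTTFF
  TTTTT
  T.TTT
  TTTT.
Step 2: 5 trees catch fire, 4 burn out
  T.F..
  TF...
  TTF..
  TTTFF
  T.TTT
  TTTT.
Step 3: 5 trees catch fire, 5 burn out
  T....
  F....
  TF...
  TTF..
  T.TFF
  TTTT.

T....
F....
TF...
TTF..
T.TFF
TTTT.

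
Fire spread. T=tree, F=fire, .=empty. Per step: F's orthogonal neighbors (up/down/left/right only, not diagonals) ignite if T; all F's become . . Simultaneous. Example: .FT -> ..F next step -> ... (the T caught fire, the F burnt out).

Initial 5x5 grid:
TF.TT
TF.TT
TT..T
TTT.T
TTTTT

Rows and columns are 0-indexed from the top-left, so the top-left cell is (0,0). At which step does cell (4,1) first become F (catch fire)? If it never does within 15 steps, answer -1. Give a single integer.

Step 1: cell (4,1)='T' (+3 fires, +2 burnt)
Step 2: cell (4,1)='T' (+2 fires, +3 burnt)
Step 3: cell (4,1)='F' (+3 fires, +2 burnt)
  -> target ignites at step 3
Step 4: cell (4,1)='.' (+2 fires, +3 burnt)
Step 5: cell (4,1)='.' (+1 fires, +2 burnt)
Step 6: cell (4,1)='.' (+1 fires, +1 burnt)
Step 7: cell (4,1)='.' (+1 fires, +1 burnt)
Step 8: cell (4,1)='.' (+1 fires, +1 burnt)
Step 9: cell (4,1)='.' (+1 fires, +1 burnt)
Step 10: cell (4,1)='.' (+2 fires, +1 burnt)
Step 11: cell (4,1)='.' (+1 fires, +2 burnt)
Step 12: cell (4,1)='.' (+0 fires, +1 burnt)
  fire out at step 12

3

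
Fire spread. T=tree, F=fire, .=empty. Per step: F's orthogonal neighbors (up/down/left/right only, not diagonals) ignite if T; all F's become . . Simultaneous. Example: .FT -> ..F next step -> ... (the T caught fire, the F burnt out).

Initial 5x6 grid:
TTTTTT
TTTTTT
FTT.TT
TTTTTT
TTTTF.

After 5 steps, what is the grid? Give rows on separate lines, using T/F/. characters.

Step 1: 5 trees catch fire, 2 burn out
  TTTTTT
  FTTTTT
  .FT.TT
  FTTTFT
  TTTF..
Step 2: 9 trees catch fire, 5 burn out
  FTTTTT
  .FTTTT
  ..F.FT
  .FTF.F
  FTF...
Step 3: 6 trees catch fire, 9 burn out
  .FTTTT
  ..FTFT
  .....F
  ..F...
  .F....
Step 4: 4 trees catch fire, 6 burn out
  ..FTFT
  ...F.F
  ......
  ......
  ......
Step 5: 2 trees catch fire, 4 burn out
  ...F.F
  ......
  ......
  ......
  ......

...F.F
......
......
......
......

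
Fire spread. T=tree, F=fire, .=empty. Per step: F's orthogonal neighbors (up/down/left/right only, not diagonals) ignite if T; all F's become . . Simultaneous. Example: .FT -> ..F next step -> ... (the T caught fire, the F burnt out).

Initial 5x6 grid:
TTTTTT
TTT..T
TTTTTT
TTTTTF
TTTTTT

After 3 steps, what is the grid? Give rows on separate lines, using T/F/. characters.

Step 1: 3 trees catch fire, 1 burn out
  TTTTTT
  TTT..T
  TTTTTF
  TTTTF.
  TTTTTF
Step 2: 4 trees catch fire, 3 burn out
  TTTTTT
  TTT..F
  TTTTF.
  TTTF..
  TTTTF.
Step 3: 4 trees catch fire, 4 burn out
  TTTTTF
  TTT...
  TTTF..
  TTF...
  TTTF..

TTTTTF
TTT...
TTTF..
TTF...
TTTF..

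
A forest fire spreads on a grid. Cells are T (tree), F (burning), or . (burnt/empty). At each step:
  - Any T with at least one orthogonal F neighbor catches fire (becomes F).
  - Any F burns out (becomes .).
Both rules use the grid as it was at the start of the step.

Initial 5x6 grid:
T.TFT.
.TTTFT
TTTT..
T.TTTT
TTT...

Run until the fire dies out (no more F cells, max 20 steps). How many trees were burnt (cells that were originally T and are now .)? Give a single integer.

Answer: 18

Derivation:
Step 1: +4 fires, +2 burnt (F count now 4)
Step 2: +2 fires, +4 burnt (F count now 2)
Step 3: +3 fires, +2 burnt (F count now 3)
Step 4: +3 fires, +3 burnt (F count now 3)
Step 5: +3 fires, +3 burnt (F count now 3)
Step 6: +2 fires, +3 burnt (F count now 2)
Step 7: +1 fires, +2 burnt (F count now 1)
Step 8: +0 fires, +1 burnt (F count now 0)
Fire out after step 8
Initially T: 19, now '.': 29
Total burnt (originally-T cells now '.'): 18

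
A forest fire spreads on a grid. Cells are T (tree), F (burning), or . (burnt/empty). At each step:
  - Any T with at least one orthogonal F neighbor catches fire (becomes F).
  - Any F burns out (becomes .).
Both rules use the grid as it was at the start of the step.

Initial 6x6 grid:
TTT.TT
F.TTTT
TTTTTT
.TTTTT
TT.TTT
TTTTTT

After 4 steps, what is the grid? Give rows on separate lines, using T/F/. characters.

Step 1: 2 trees catch fire, 1 burn out
  FTT.TT
  ..TTTT
  FTTTTT
  .TTTTT
  TT.TTT
  TTTTTT
Step 2: 2 trees catch fire, 2 burn out
  .FT.TT
  ..TTTT
  .FTTTT
  .TTTTT
  TT.TTT
  TTTTTT
Step 3: 3 trees catch fire, 2 burn out
  ..F.TT
  ..TTTT
  ..FTTT
  .FTTTT
  TT.TTT
  TTTTTT
Step 4: 4 trees catch fire, 3 burn out
  ....TT
  ..FTTT
  ...FTT
  ..FTTT
  TF.TTT
  TTTTTT

....TT
..FTTT
...FTT
..FTTT
TF.TTT
TTTTTT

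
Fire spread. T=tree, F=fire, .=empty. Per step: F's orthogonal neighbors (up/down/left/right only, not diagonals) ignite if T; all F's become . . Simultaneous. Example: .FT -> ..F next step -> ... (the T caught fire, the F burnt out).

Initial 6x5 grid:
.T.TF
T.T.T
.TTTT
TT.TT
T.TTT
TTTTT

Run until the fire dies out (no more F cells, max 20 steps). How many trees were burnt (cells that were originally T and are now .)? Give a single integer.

Answer: 20

Derivation:
Step 1: +2 fires, +1 burnt (F count now 2)
Step 2: +1 fires, +2 burnt (F count now 1)
Step 3: +2 fires, +1 burnt (F count now 2)
Step 4: +3 fires, +2 burnt (F count now 3)
Step 5: +4 fires, +3 burnt (F count now 4)
Step 6: +3 fires, +4 burnt (F count now 3)
Step 7: +2 fires, +3 burnt (F count now 2)
Step 8: +2 fires, +2 burnt (F count now 2)
Step 9: +1 fires, +2 burnt (F count now 1)
Step 10: +0 fires, +1 burnt (F count now 0)
Fire out after step 10
Initially T: 22, now '.': 28
Total burnt (originally-T cells now '.'): 20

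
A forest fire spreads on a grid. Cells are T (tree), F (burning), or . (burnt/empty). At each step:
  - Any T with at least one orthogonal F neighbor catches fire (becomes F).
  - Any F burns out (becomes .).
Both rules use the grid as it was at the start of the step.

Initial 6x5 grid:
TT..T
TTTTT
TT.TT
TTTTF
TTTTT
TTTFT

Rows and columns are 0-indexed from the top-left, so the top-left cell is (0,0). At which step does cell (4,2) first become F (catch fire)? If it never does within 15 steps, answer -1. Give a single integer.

Step 1: cell (4,2)='T' (+6 fires, +2 burnt)
Step 2: cell (4,2)='F' (+5 fires, +6 burnt)
  -> target ignites at step 2
Step 3: cell (4,2)='.' (+5 fires, +5 burnt)
Step 4: cell (4,2)='.' (+4 fires, +5 burnt)
Step 5: cell (4,2)='.' (+2 fires, +4 burnt)
Step 6: cell (4,2)='.' (+2 fires, +2 burnt)
Step 7: cell (4,2)='.' (+1 fires, +2 burnt)
Step 8: cell (4,2)='.' (+0 fires, +1 burnt)
  fire out at step 8

2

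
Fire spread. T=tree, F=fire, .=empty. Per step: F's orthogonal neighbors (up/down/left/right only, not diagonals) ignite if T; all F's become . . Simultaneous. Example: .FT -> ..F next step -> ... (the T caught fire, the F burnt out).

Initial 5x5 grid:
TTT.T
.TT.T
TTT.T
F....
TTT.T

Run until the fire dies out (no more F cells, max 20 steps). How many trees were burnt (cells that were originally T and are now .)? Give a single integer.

Answer: 11

Derivation:
Step 1: +2 fires, +1 burnt (F count now 2)
Step 2: +2 fires, +2 burnt (F count now 2)
Step 3: +3 fires, +2 burnt (F count now 3)
Step 4: +2 fires, +3 burnt (F count now 2)
Step 5: +2 fires, +2 burnt (F count now 2)
Step 6: +0 fires, +2 burnt (F count now 0)
Fire out after step 6
Initially T: 15, now '.': 21
Total burnt (originally-T cells now '.'): 11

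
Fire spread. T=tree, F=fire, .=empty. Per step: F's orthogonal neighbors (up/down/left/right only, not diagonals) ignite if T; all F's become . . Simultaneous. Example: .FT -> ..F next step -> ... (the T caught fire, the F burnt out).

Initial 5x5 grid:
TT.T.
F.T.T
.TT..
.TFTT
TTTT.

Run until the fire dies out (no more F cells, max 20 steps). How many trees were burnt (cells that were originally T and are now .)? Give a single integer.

Answer: 12

Derivation:
Step 1: +5 fires, +2 burnt (F count now 5)
Step 2: +6 fires, +5 burnt (F count now 6)
Step 3: +1 fires, +6 burnt (F count now 1)
Step 4: +0 fires, +1 burnt (F count now 0)
Fire out after step 4
Initially T: 14, now '.': 23
Total burnt (originally-T cells now '.'): 12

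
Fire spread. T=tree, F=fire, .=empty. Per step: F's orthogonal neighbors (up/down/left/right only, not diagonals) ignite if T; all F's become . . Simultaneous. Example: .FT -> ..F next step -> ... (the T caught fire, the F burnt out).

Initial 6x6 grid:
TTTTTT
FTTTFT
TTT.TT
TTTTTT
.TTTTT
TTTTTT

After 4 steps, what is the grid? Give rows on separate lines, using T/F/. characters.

Step 1: 7 trees catch fire, 2 burn out
  FTTTFT
  .FTF.F
  FTT.FT
  TTTTTT
  .TTTTT
  TTTTTT
Step 2: 8 trees catch fire, 7 burn out
  .FTF.F
  ..F...
  .FT..F
  FTTTFT
  .TTTTT
  TTTTTT
Step 3: 6 trees catch fire, 8 burn out
  ..F...
  ......
  ..F...
  .FTF.F
  .TTTFT
  TTTTTT
Step 4: 5 trees catch fire, 6 burn out
  ......
  ......
  ......
  ..F...
  .FTF.F
  TTTTFT

......
......
......
..F...
.FTF.F
TTTTFT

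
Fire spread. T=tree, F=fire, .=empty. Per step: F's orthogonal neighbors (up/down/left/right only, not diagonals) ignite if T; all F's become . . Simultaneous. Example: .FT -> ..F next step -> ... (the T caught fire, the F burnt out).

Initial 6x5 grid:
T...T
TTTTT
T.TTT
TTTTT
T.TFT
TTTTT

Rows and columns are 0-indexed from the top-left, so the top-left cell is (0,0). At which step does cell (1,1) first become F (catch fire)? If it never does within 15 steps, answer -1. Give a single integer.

Step 1: cell (1,1)='T' (+4 fires, +1 burnt)
Step 2: cell (1,1)='T' (+5 fires, +4 burnt)
Step 3: cell (1,1)='T' (+5 fires, +5 burnt)
Step 4: cell (1,1)='T' (+4 fires, +5 burnt)
Step 5: cell (1,1)='F' (+4 fires, +4 burnt)
  -> target ignites at step 5
Step 6: cell (1,1)='.' (+1 fires, +4 burnt)
Step 7: cell (1,1)='.' (+1 fires, +1 burnt)
Step 8: cell (1,1)='.' (+0 fires, +1 burnt)
  fire out at step 8

5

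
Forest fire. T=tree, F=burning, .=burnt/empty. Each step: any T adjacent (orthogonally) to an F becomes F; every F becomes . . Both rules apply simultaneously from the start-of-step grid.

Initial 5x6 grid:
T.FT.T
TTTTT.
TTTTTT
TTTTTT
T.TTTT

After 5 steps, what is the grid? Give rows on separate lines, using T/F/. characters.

Step 1: 2 trees catch fire, 1 burn out
  T..F.T
  TTFTT.
  TTTTTT
  TTTTTT
  T.TTTT
Step 2: 3 trees catch fire, 2 burn out
  T....T
  TF.FT.
  TTFTTT
  TTTTTT
  T.TTTT
Step 3: 5 trees catch fire, 3 burn out
  T....T
  F...F.
  TF.FTT
  TTFTTT
  T.TTTT
Step 4: 6 trees catch fire, 5 burn out
  F....T
  ......
  F...FT
  TF.FTT
  T.FTTT
Step 5: 4 trees catch fire, 6 burn out
  .....T
  ......
  .....F
  F...FT
  T..FTT

.....T
......
.....F
F...FT
T..FTT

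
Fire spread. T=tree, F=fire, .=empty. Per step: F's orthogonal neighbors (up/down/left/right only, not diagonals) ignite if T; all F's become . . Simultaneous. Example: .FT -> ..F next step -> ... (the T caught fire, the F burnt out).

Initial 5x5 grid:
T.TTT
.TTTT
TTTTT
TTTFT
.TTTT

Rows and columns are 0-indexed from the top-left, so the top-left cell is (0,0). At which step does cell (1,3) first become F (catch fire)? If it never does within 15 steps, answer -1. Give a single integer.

Step 1: cell (1,3)='T' (+4 fires, +1 burnt)
Step 2: cell (1,3)='F' (+6 fires, +4 burnt)
  -> target ignites at step 2
Step 3: cell (1,3)='.' (+6 fires, +6 burnt)
Step 4: cell (1,3)='.' (+4 fires, +6 burnt)
Step 5: cell (1,3)='.' (+0 fires, +4 burnt)
  fire out at step 5

2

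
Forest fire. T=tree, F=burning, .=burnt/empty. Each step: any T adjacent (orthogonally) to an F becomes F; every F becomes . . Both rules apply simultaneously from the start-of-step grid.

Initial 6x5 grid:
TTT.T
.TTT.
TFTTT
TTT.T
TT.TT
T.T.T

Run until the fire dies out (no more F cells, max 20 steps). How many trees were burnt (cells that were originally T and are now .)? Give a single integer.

Answer: 20

Derivation:
Step 1: +4 fires, +1 burnt (F count now 4)
Step 2: +6 fires, +4 burnt (F count now 6)
Step 3: +5 fires, +6 burnt (F count now 5)
Step 4: +2 fires, +5 burnt (F count now 2)
Step 5: +1 fires, +2 burnt (F count now 1)
Step 6: +2 fires, +1 burnt (F count now 2)
Step 7: +0 fires, +2 burnt (F count now 0)
Fire out after step 7
Initially T: 22, now '.': 28
Total burnt (originally-T cells now '.'): 20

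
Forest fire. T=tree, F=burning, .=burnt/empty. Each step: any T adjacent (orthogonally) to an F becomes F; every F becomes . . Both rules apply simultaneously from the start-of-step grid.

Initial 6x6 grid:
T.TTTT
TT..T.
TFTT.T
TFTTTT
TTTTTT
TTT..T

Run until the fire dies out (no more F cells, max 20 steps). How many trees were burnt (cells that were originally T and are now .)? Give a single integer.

Step 1: +6 fires, +2 burnt (F count now 6)
Step 2: +6 fires, +6 burnt (F count now 6)
Step 3: +5 fires, +6 burnt (F count now 5)
Step 4: +2 fires, +5 burnt (F count now 2)
Step 5: +2 fires, +2 burnt (F count now 2)
Step 6: +1 fires, +2 burnt (F count now 1)
Step 7: +0 fires, +1 burnt (F count now 0)
Fire out after step 7
Initially T: 27, now '.': 31
Total burnt (originally-T cells now '.'): 22

Answer: 22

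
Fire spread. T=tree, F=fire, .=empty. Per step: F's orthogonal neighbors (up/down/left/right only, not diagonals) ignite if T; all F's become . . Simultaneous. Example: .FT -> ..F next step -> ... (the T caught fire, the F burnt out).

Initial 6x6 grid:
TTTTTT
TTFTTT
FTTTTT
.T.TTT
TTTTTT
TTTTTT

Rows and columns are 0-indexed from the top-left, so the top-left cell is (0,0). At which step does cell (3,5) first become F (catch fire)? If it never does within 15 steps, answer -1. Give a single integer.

Step 1: cell (3,5)='T' (+6 fires, +2 burnt)
Step 2: cell (3,5)='T' (+6 fires, +6 burnt)
Step 3: cell (3,5)='T' (+5 fires, +6 burnt)
Step 4: cell (3,5)='T' (+7 fires, +5 burnt)
Step 5: cell (3,5)='F' (+5 fires, +7 burnt)
  -> target ignites at step 5
Step 6: cell (3,5)='.' (+2 fires, +5 burnt)
Step 7: cell (3,5)='.' (+1 fires, +2 burnt)
Step 8: cell (3,5)='.' (+0 fires, +1 burnt)
  fire out at step 8

5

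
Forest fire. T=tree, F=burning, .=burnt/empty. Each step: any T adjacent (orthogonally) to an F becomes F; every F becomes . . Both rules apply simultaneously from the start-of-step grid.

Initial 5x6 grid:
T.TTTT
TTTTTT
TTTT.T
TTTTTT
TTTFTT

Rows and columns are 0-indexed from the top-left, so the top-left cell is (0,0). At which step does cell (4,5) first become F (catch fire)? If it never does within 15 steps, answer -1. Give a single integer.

Step 1: cell (4,5)='T' (+3 fires, +1 burnt)
Step 2: cell (4,5)='F' (+5 fires, +3 burnt)
  -> target ignites at step 2
Step 3: cell (4,5)='.' (+5 fires, +5 burnt)
Step 4: cell (4,5)='.' (+6 fires, +5 burnt)
Step 5: cell (4,5)='.' (+5 fires, +6 burnt)
Step 6: cell (4,5)='.' (+2 fires, +5 burnt)
Step 7: cell (4,5)='.' (+1 fires, +2 burnt)
Step 8: cell (4,5)='.' (+0 fires, +1 burnt)
  fire out at step 8

2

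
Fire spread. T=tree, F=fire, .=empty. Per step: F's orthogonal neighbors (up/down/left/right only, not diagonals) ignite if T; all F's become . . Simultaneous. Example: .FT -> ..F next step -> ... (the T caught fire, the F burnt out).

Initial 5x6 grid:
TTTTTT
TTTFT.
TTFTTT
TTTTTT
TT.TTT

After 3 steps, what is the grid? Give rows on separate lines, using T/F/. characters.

Step 1: 6 trees catch fire, 2 burn out
  TTTFTT
  TTF.F.
  TF.FTT
  TTFTTT
  TT.TTT
Step 2: 7 trees catch fire, 6 burn out
  TTF.FT
  TF....
  F...FT
  TF.FTT
  TT.TTT
Step 3: 8 trees catch fire, 7 burn out
  TF...F
  F.....
  .....F
  F...FT
  TF.FTT

TF...F
F.....
.....F
F...FT
TF.FTT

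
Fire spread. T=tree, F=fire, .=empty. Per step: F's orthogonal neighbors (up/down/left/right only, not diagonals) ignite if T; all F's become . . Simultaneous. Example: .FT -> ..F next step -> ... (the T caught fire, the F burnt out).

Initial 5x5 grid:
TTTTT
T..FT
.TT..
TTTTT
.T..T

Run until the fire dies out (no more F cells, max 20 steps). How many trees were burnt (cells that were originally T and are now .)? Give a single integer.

Answer: 7

Derivation:
Step 1: +2 fires, +1 burnt (F count now 2)
Step 2: +2 fires, +2 burnt (F count now 2)
Step 3: +1 fires, +2 burnt (F count now 1)
Step 4: +1 fires, +1 burnt (F count now 1)
Step 5: +1 fires, +1 burnt (F count now 1)
Step 6: +0 fires, +1 burnt (F count now 0)
Fire out after step 6
Initially T: 16, now '.': 16
Total burnt (originally-T cells now '.'): 7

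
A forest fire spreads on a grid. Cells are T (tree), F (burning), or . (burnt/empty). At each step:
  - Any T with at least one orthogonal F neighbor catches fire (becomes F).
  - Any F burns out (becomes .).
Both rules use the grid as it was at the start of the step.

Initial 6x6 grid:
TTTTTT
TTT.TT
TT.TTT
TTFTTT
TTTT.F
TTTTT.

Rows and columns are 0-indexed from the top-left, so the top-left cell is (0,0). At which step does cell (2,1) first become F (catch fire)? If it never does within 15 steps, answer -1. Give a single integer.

Step 1: cell (2,1)='T' (+4 fires, +2 burnt)
Step 2: cell (2,1)='F' (+8 fires, +4 burnt)
  -> target ignites at step 2
Step 3: cell (2,1)='.' (+7 fires, +8 burnt)
Step 4: cell (2,1)='.' (+7 fires, +7 burnt)
Step 5: cell (2,1)='.' (+3 fires, +7 burnt)
Step 6: cell (2,1)='.' (+1 fires, +3 burnt)
Step 7: cell (2,1)='.' (+0 fires, +1 burnt)
  fire out at step 7

2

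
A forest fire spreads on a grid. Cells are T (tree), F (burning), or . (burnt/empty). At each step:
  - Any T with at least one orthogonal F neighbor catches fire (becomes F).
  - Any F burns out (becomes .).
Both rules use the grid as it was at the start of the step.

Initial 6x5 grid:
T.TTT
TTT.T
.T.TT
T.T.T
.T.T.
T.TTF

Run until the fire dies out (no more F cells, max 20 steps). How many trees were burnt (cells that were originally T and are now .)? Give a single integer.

Answer: 3

Derivation:
Step 1: +1 fires, +1 burnt (F count now 1)
Step 2: +2 fires, +1 burnt (F count now 2)
Step 3: +0 fires, +2 burnt (F count now 0)
Fire out after step 3
Initially T: 19, now '.': 14
Total burnt (originally-T cells now '.'): 3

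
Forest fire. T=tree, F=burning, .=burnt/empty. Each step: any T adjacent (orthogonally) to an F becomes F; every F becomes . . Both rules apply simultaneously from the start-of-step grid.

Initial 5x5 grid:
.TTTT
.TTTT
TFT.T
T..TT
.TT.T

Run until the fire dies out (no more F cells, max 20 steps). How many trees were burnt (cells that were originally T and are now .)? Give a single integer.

Answer: 15

Derivation:
Step 1: +3 fires, +1 burnt (F count now 3)
Step 2: +3 fires, +3 burnt (F count now 3)
Step 3: +2 fires, +3 burnt (F count now 2)
Step 4: +2 fires, +2 burnt (F count now 2)
Step 5: +2 fires, +2 burnt (F count now 2)
Step 6: +1 fires, +2 burnt (F count now 1)
Step 7: +2 fires, +1 burnt (F count now 2)
Step 8: +0 fires, +2 burnt (F count now 0)
Fire out after step 8
Initially T: 17, now '.': 23
Total burnt (originally-T cells now '.'): 15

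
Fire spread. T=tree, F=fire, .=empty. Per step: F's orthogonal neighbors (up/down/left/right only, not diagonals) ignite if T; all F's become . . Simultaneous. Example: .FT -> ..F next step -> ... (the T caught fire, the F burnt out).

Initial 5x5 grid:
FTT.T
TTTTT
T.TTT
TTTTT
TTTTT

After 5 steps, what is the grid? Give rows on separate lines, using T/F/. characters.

Step 1: 2 trees catch fire, 1 burn out
  .FT.T
  FTTTT
  T.TTT
  TTTTT
  TTTTT
Step 2: 3 trees catch fire, 2 burn out
  ..F.T
  .FTTT
  F.TTT
  TTTTT
  TTTTT
Step 3: 2 trees catch fire, 3 burn out
  ....T
  ..FTT
  ..TTT
  FTTTT
  TTTTT
Step 4: 4 trees catch fire, 2 burn out
  ....T
  ...FT
  ..FTT
  .FTTT
  FTTTT
Step 5: 4 trees catch fire, 4 burn out
  ....T
  ....F
  ...FT
  ..FTT
  .FTTT

....T
....F
...FT
..FTT
.FTTT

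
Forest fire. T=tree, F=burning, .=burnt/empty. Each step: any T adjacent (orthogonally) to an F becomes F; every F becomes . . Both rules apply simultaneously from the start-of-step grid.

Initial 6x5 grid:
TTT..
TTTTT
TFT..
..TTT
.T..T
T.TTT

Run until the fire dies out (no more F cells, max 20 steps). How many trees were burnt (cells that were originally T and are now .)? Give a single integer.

Step 1: +3 fires, +1 burnt (F count now 3)
Step 2: +4 fires, +3 burnt (F count now 4)
Step 3: +4 fires, +4 burnt (F count now 4)
Step 4: +2 fires, +4 burnt (F count now 2)
Step 5: +1 fires, +2 burnt (F count now 1)
Step 6: +1 fires, +1 burnt (F count now 1)
Step 7: +1 fires, +1 burnt (F count now 1)
Step 8: +1 fires, +1 burnt (F count now 1)
Step 9: +0 fires, +1 burnt (F count now 0)
Fire out after step 9
Initially T: 19, now '.': 28
Total burnt (originally-T cells now '.'): 17

Answer: 17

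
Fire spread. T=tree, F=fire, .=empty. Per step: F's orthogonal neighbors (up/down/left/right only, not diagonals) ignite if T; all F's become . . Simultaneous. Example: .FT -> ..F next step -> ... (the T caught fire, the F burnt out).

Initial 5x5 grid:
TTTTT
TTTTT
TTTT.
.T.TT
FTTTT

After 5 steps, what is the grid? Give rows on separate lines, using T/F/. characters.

Step 1: 1 trees catch fire, 1 burn out
  TTTTT
  TTTTT
  TTTT.
  .T.TT
  .FTTT
Step 2: 2 trees catch fire, 1 burn out
  TTTTT
  TTTTT
  TTTT.
  .F.TT
  ..FTT
Step 3: 2 trees catch fire, 2 burn out
  TTTTT
  TTTTT
  TFTT.
  ...TT
  ...FT
Step 4: 5 trees catch fire, 2 burn out
  TTTTT
  TFTTT
  F.FT.
  ...FT
  ....F
Step 5: 5 trees catch fire, 5 burn out
  TFTTT
  F.FTT
  ...F.
  ....F
  .....

TFTTT
F.FTT
...F.
....F
.....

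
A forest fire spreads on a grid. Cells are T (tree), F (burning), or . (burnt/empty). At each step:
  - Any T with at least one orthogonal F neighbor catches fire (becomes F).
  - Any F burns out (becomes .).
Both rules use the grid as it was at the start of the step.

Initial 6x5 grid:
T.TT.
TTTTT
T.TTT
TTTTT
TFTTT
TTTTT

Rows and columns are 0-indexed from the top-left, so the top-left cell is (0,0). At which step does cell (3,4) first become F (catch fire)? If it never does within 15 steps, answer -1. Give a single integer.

Step 1: cell (3,4)='T' (+4 fires, +1 burnt)
Step 2: cell (3,4)='T' (+5 fires, +4 burnt)
Step 3: cell (3,4)='T' (+5 fires, +5 burnt)
Step 4: cell (3,4)='F' (+5 fires, +5 burnt)
  -> target ignites at step 4
Step 5: cell (3,4)='.' (+5 fires, +5 burnt)
Step 6: cell (3,4)='.' (+2 fires, +5 burnt)
Step 7: cell (3,4)='.' (+0 fires, +2 burnt)
  fire out at step 7

4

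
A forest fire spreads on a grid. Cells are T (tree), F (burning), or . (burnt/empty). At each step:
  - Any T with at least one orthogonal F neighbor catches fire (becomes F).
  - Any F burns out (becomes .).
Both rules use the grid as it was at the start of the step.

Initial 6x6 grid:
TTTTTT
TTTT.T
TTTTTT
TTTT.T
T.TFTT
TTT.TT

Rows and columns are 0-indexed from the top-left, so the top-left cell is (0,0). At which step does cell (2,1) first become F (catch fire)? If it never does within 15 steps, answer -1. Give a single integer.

Step 1: cell (2,1)='T' (+3 fires, +1 burnt)
Step 2: cell (2,1)='T' (+5 fires, +3 burnt)
Step 3: cell (2,1)='T' (+7 fires, +5 burnt)
Step 4: cell (2,1)='F' (+6 fires, +7 burnt)
  -> target ignites at step 4
Step 5: cell (2,1)='.' (+6 fires, +6 burnt)
Step 6: cell (2,1)='.' (+3 fires, +6 burnt)
Step 7: cell (2,1)='.' (+1 fires, +3 burnt)
Step 8: cell (2,1)='.' (+0 fires, +1 burnt)
  fire out at step 8

4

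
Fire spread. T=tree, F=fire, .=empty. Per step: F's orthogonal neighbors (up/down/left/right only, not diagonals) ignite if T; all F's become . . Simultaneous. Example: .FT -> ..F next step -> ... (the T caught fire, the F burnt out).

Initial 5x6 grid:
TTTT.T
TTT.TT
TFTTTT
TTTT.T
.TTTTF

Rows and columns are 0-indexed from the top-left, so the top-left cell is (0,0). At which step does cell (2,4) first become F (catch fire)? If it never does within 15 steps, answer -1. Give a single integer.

Step 1: cell (2,4)='T' (+6 fires, +2 burnt)
Step 2: cell (2,4)='T' (+9 fires, +6 burnt)
Step 3: cell (2,4)='F' (+6 fires, +9 burnt)
  -> target ignites at step 3
Step 4: cell (2,4)='.' (+3 fires, +6 burnt)
Step 5: cell (2,4)='.' (+0 fires, +3 burnt)
  fire out at step 5

3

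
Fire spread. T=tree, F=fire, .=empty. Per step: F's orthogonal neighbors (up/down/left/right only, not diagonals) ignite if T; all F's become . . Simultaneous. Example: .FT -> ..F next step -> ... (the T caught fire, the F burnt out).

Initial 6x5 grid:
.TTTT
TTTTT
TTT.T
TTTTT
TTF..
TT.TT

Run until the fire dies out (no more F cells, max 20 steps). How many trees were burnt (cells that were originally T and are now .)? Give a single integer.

Step 1: +2 fires, +1 burnt (F count now 2)
Step 2: +5 fires, +2 burnt (F count now 5)
Step 3: +5 fires, +5 burnt (F count now 5)
Step 4: +5 fires, +5 burnt (F count now 5)
Step 5: +4 fires, +5 burnt (F count now 4)
Step 6: +1 fires, +4 burnt (F count now 1)
Step 7: +0 fires, +1 burnt (F count now 0)
Fire out after step 7
Initially T: 24, now '.': 28
Total burnt (originally-T cells now '.'): 22

Answer: 22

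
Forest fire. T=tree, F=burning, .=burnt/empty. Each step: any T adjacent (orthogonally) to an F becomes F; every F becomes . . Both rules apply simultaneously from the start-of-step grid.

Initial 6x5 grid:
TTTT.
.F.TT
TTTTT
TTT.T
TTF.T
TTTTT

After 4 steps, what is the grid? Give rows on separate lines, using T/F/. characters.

Step 1: 5 trees catch fire, 2 burn out
  TFTT.
  ...TT
  TFTTT
  TTF.T
  TF..T
  TTFTT
Step 2: 8 trees catch fire, 5 burn out
  F.FT.
  ...TT
  F.FTT
  TF..T
  F...T
  TF.FT
Step 3: 5 trees catch fire, 8 burn out
  ...F.
  ...TT
  ...FT
  F...T
  ....T
  F...F
Step 4: 3 trees catch fire, 5 burn out
  .....
  ...FT
  ....F
  ....T
  ....F
  .....

.....
...FT
....F
....T
....F
.....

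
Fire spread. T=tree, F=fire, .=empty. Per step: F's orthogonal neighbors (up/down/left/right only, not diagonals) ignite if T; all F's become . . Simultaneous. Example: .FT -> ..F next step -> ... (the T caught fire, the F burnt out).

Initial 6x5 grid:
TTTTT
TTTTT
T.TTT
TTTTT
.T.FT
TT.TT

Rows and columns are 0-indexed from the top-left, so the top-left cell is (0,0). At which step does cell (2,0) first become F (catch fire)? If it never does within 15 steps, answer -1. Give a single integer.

Step 1: cell (2,0)='T' (+3 fires, +1 burnt)
Step 2: cell (2,0)='T' (+4 fires, +3 burnt)
Step 3: cell (2,0)='T' (+4 fires, +4 burnt)
Step 4: cell (2,0)='T' (+5 fires, +4 burnt)
Step 5: cell (2,0)='F' (+5 fires, +5 burnt)
  -> target ignites at step 5
Step 6: cell (2,0)='.' (+3 fires, +5 burnt)
Step 7: cell (2,0)='.' (+1 fires, +3 burnt)
Step 8: cell (2,0)='.' (+0 fires, +1 burnt)
  fire out at step 8

5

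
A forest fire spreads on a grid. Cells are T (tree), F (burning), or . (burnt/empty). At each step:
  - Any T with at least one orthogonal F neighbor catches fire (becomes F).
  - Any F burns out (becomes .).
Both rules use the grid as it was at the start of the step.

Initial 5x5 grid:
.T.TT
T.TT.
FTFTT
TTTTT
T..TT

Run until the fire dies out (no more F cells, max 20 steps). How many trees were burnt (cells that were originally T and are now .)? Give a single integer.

Answer: 16

Derivation:
Step 1: +6 fires, +2 burnt (F count now 6)
Step 2: +5 fires, +6 burnt (F count now 5)
Step 3: +3 fires, +5 burnt (F count now 3)
Step 4: +2 fires, +3 burnt (F count now 2)
Step 5: +0 fires, +2 burnt (F count now 0)
Fire out after step 5
Initially T: 17, now '.': 24
Total burnt (originally-T cells now '.'): 16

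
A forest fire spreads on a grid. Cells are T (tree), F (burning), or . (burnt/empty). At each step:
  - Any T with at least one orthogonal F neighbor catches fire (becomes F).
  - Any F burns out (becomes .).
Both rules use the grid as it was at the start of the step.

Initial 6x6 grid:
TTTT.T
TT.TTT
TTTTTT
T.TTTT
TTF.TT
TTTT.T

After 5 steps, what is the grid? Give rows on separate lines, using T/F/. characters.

Step 1: 3 trees catch fire, 1 burn out
  TTTT.T
  TT.TTT
  TTTTTT
  T.FTTT
  TF..TT
  TTFT.T
Step 2: 5 trees catch fire, 3 burn out
  TTTT.T
  TT.TTT
  TTFTTT
  T..FTT
  F...TT
  TF.F.T
Step 3: 5 trees catch fire, 5 burn out
  TTTT.T
  TT.TTT
  TF.FTT
  F...FT
  ....TT
  F....T
Step 4: 6 trees catch fire, 5 burn out
  TTTT.T
  TF.FTT
  F...FT
  .....F
  ....FT
  .....T
Step 5: 6 trees catch fire, 6 burn out
  TFTF.T
  F...FT
  .....F
  ......
  .....F
  .....T

TFTF.T
F...FT
.....F
......
.....F
.....T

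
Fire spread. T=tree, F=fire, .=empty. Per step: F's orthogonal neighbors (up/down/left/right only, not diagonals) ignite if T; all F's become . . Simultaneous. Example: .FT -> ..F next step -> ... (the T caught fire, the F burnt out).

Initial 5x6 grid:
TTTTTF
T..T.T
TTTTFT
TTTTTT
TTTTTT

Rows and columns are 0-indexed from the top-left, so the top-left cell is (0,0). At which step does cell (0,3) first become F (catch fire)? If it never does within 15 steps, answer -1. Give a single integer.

Step 1: cell (0,3)='T' (+5 fires, +2 burnt)
Step 2: cell (0,3)='F' (+6 fires, +5 burnt)
  -> target ignites at step 2
Step 3: cell (0,3)='.' (+5 fires, +6 burnt)
Step 4: cell (0,3)='.' (+4 fires, +5 burnt)
Step 5: cell (0,3)='.' (+4 fires, +4 burnt)
Step 6: cell (0,3)='.' (+1 fires, +4 burnt)
Step 7: cell (0,3)='.' (+0 fires, +1 burnt)
  fire out at step 7

2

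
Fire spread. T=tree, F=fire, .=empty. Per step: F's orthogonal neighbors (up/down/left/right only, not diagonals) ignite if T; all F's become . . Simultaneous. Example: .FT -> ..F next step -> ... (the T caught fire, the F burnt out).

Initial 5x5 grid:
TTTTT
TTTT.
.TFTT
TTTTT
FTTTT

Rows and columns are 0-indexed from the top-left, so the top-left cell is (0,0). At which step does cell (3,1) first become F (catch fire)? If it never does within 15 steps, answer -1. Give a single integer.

Step 1: cell (3,1)='T' (+6 fires, +2 burnt)
Step 2: cell (3,1)='F' (+7 fires, +6 burnt)
  -> target ignites at step 2
Step 3: cell (3,1)='.' (+5 fires, +7 burnt)
Step 4: cell (3,1)='.' (+3 fires, +5 burnt)
Step 5: cell (3,1)='.' (+0 fires, +3 burnt)
  fire out at step 5

2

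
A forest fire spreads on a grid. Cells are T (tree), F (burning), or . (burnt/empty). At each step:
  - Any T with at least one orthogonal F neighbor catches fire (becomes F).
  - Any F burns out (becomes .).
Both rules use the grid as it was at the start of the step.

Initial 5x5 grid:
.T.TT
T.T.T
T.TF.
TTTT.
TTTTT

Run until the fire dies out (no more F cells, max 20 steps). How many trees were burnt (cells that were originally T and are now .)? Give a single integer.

Answer: 13

Derivation:
Step 1: +2 fires, +1 burnt (F count now 2)
Step 2: +3 fires, +2 burnt (F count now 3)
Step 3: +3 fires, +3 burnt (F count now 3)
Step 4: +2 fires, +3 burnt (F count now 2)
Step 5: +2 fires, +2 burnt (F count now 2)
Step 6: +1 fires, +2 burnt (F count now 1)
Step 7: +0 fires, +1 burnt (F count now 0)
Fire out after step 7
Initially T: 17, now '.': 21
Total burnt (originally-T cells now '.'): 13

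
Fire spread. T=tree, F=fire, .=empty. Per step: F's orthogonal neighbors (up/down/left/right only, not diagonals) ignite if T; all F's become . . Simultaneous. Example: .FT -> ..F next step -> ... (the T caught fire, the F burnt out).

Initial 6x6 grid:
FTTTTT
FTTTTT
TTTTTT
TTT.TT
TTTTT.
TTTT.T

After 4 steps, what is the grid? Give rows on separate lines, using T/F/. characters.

Step 1: 3 trees catch fire, 2 burn out
  .FTTTT
  .FTTTT
  FTTTTT
  TTT.TT
  TTTTT.
  TTTT.T
Step 2: 4 trees catch fire, 3 burn out
  ..FTTT
  ..FTTT
  .FTTTT
  FTT.TT
  TTTTT.
  TTTT.T
Step 3: 5 trees catch fire, 4 burn out
  ...FTT
  ...FTT
  ..FTTT
  .FT.TT
  FTTTT.
  TTTT.T
Step 4: 6 trees catch fire, 5 burn out
  ....FT
  ....FT
  ...FTT
  ..F.TT
  .FTTT.
  FTTT.T

....FT
....FT
...FTT
..F.TT
.FTTT.
FTTT.T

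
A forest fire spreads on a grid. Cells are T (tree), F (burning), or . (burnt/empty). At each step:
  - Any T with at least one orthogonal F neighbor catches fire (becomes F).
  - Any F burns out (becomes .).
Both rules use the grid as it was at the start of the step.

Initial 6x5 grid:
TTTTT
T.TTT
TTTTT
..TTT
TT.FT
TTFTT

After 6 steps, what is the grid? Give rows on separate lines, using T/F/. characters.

Step 1: 4 trees catch fire, 2 burn out
  TTTTT
  T.TTT
  TTTTT
  ..TFT
  TT..F
  TF.FT
Step 2: 6 trees catch fire, 4 burn out
  TTTTT
  T.TTT
  TTTFT
  ..F.F
  TF...
  F...F
Step 3: 4 trees catch fire, 6 burn out
  TTTTT
  T.TFT
  TTF.F
  .....
  F....
  .....
Step 4: 4 trees catch fire, 4 burn out
  TTTFT
  T.F.F
  TF...
  .....
  .....
  .....
Step 5: 3 trees catch fire, 4 burn out
  TTF.F
  T....
  F....
  .....
  .....
  .....
Step 6: 2 trees catch fire, 3 burn out
  TF...
  F....
  .....
  .....
  .....
  .....

TF...
F....
.....
.....
.....
.....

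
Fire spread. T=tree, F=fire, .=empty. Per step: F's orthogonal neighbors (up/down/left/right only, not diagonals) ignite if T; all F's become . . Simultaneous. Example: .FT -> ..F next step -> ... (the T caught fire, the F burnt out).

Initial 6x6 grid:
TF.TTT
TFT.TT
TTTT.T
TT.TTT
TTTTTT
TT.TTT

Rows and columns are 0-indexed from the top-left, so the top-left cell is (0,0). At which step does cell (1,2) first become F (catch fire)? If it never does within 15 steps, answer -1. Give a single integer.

Step 1: cell (1,2)='F' (+4 fires, +2 burnt)
  -> target ignites at step 1
Step 2: cell (1,2)='.' (+3 fires, +4 burnt)
Step 3: cell (1,2)='.' (+3 fires, +3 burnt)
Step 4: cell (1,2)='.' (+4 fires, +3 burnt)
Step 5: cell (1,2)='.' (+3 fires, +4 burnt)
Step 6: cell (1,2)='.' (+3 fires, +3 burnt)
Step 7: cell (1,2)='.' (+3 fires, +3 burnt)
Step 8: cell (1,2)='.' (+2 fires, +3 burnt)
Step 9: cell (1,2)='.' (+2 fires, +2 burnt)
Step 10: cell (1,2)='.' (+1 fires, +2 burnt)
Step 11: cell (1,2)='.' (+1 fires, +1 burnt)
Step 12: cell (1,2)='.' (+0 fires, +1 burnt)
  fire out at step 12

1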